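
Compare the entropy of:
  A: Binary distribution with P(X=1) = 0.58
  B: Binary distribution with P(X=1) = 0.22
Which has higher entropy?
A

For binary distributions, entropy is maximized at p=0.5 and decreases as p moves toward 0 or 1.

H(A) = H(0.58) = 0.9815 bits
H(B) = H(0.22) = 0.7602 bits

Distribution A (p=0.58) is closer to uniform (p=0.5), so it has higher entropy.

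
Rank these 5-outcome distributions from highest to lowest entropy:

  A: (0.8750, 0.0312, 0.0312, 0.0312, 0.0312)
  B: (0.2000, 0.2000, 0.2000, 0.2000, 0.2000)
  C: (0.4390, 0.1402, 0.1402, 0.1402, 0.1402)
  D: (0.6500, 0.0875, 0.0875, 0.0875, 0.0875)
B > C > D > A

Key insight: Entropy is maximized by uniform distributions and minimized by concentrated distributions.

Entropies:
  H(A) = 0.7936 bits
  H(B) = 2.3219 bits
  H(C) = 2.1112 bits
  H(D) = 1.6341 bits

Ranking: B > C > D > A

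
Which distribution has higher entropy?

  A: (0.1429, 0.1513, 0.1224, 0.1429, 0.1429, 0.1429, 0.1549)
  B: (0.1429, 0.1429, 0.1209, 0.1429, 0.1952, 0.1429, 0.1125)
A

Both distributions are close to uniform, making this a harder comparison.

H(A) = 2.8041 bits
H(B) = 2.7874 bits

The distribution closer to uniform has higher entropy.
Answer: A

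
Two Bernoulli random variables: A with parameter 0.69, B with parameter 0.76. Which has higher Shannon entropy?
A

For binary distributions, entropy is maximized at p=0.5 and decreases as p moves toward 0 or 1.

H(A) = H(0.69) = 0.8932 bits
H(B) = H(0.76) = 0.7950 bits

Distribution A (p=0.69) is closer to uniform (p=0.5), so it has higher entropy.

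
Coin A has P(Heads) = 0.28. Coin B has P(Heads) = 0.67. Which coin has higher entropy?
B

For binary distributions, entropy is maximized at p=0.5 and decreases as p moves toward 0 or 1.

H(A) = H(0.28) = 0.8555 bits
H(B) = H(0.67) = 0.9149 bits

Distribution B (p=0.67) is closer to uniform (p=0.5), so it has higher entropy.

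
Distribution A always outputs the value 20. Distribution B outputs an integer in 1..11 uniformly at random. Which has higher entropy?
B

A is deterministic, so H(A) = 0. B is uniform over 11 outcomes, so H(B) = log₂(11) = 3.459 bits. Any distribution with genuine randomness has higher entropy than a deterministic one.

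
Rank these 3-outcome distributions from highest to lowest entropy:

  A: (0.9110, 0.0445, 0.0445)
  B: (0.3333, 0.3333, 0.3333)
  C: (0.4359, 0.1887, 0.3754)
B > C > A

Key insight: Entropy is maximized by uniform distributions and minimized by concentrated distributions.

- Uniform distributions have maximum entropy log₂(3) = 1.5850 bits
- The more "peaked" or concentrated a distribution, the lower its entropy

Entropies:
  H(A) = 0.5221 bits
  H(B) = 1.5850 bits
  H(C) = 1.5068 bits

Ranking: B > C > A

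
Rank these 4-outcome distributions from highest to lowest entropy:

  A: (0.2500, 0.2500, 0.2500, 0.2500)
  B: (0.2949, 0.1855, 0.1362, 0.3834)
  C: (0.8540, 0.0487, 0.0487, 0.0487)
A > B > C

Key insight: Entropy is maximized by uniform distributions and minimized by concentrated distributions.

- Uniform distributions have maximum entropy log₂(4) = 2.0000 bits
- The more "peaked" or concentrated a distribution, the lower its entropy

Entropies:
  H(A) = 2.0000 bits
  H(B) = 1.8923 bits
  H(C) = 0.8311 bits

Ranking: A > B > C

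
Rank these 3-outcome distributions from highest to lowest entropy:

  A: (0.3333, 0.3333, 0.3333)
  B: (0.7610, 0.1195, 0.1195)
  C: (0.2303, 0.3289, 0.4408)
A > C > B

Key insight: Entropy is maximized by uniform distributions and minimized by concentrated distributions.

- Uniform distributions have maximum entropy log₂(3) = 1.5850 bits
- The more "peaked" or concentrated a distribution, the lower its entropy

Entropies:
  H(A) = 1.5850 bits
  H(B) = 1.0324 bits
  H(C) = 1.5365 bits

Ranking: A > C > B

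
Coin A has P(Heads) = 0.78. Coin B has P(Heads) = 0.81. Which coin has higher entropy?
A

For binary distributions, entropy is maximized at p=0.5 and decreases as p moves toward 0 or 1.

H(A) = H(0.78) = 0.7602 bits
H(B) = H(0.81) = 0.7015 bits

Distribution A (p=0.78) is closer to uniform (p=0.5), so it has higher entropy.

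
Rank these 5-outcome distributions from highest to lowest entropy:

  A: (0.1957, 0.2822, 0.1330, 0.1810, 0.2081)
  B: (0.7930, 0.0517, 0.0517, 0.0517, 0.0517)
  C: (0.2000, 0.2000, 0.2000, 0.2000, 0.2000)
C > A > B

Key insight: Entropy is maximized by uniform distributions and minimized by concentrated distributions.

- Uniform distributions have maximum entropy log₂(5) = 2.3219 bits
- The more "peaked" or concentrated a distribution, the lower its entropy

Entropies:
  H(A) = 2.2803 bits
  H(B) = 1.1497 bits
  H(C) = 2.3219 bits

Ranking: C > A > B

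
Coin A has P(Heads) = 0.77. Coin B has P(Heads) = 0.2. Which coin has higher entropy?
A

For binary distributions, entropy is maximized at p=0.5 and decreases as p moves toward 0 or 1.

H(A) = H(0.77) = 0.7780 bits
H(B) = H(0.2) = 0.7219 bits

Distribution A (p=0.77) is closer to uniform (p=0.5), so it has higher entropy.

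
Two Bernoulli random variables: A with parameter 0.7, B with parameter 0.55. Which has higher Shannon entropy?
B

For binary distributions, entropy is maximized at p=0.5 and decreases as p moves toward 0 or 1.

H(A) = H(0.7) = 0.8813 bits
H(B) = H(0.55) = 0.9928 bits

Distribution B (p=0.55) is closer to uniform (p=0.5), so it has higher entropy.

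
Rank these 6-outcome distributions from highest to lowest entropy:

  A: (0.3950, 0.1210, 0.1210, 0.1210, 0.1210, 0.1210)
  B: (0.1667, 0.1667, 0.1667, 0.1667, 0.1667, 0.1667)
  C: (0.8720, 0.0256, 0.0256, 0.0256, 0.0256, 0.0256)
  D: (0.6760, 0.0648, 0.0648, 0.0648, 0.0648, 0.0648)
B > A > D > C

Key insight: Entropy is maximized by uniform distributions and minimized by concentrated distributions.

Entropies:
  H(A) = 2.3727 bits
  H(B) = 2.5850 bits
  H(C) = 0.8491 bits
  H(D) = 1.6610 bits

Ranking: B > A > D > C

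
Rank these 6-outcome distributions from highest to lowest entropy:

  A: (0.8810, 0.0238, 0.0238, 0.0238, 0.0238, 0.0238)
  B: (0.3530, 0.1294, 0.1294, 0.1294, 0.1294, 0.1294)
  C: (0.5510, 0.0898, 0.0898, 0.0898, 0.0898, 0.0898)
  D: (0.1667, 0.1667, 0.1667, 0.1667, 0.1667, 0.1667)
D > B > C > A

Key insight: Entropy is maximized by uniform distributions and minimized by concentrated distributions.

Entropies:
  H(A) = 0.8028 bits
  H(B) = 2.4390 bits
  H(C) = 2.0350 bits
  H(D) = 2.5850 bits

Ranking: D > B > C > A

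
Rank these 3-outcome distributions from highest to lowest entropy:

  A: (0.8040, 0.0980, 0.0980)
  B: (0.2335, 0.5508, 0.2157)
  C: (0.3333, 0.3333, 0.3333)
C > B > A

Key insight: Entropy is maximized by uniform distributions and minimized by concentrated distributions.

- Uniform distributions have maximum entropy log₂(3) = 1.5850 bits
- The more "peaked" or concentrated a distribution, the lower its entropy

Entropies:
  H(A) = 0.9099 bits
  H(B) = 1.4413 bits
  H(C) = 1.5850 bits

Ranking: C > B > A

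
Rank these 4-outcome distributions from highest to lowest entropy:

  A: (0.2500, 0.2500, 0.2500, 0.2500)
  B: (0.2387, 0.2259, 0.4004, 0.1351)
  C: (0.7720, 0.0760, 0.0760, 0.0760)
A > B > C

Key insight: Entropy is maximized by uniform distributions and minimized by concentrated distributions.

- Uniform distributions have maximum entropy log₂(4) = 2.0000 bits
- The more "peaked" or concentrated a distribution, the lower its entropy

Entropies:
  H(A) = 2.0000 bits
  H(B) = 1.8969 bits
  H(C) = 1.1359 bits

Ranking: A > B > C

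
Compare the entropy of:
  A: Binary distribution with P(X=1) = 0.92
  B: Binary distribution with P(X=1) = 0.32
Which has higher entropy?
B

For binary distributions, entropy is maximized at p=0.5 and decreases as p moves toward 0 or 1.

H(A) = H(0.92) = 0.4022 bits
H(B) = H(0.32) = 0.9044 bits

Distribution B (p=0.32) is closer to uniform (p=0.5), so it has higher entropy.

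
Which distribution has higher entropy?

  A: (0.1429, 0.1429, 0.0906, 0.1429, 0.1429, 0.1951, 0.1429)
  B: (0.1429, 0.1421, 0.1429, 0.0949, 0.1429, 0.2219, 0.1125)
A

Both distributions are close to uniform, making this a harder comparison.

H(A) = 2.7792 bits
H(B) = 2.7623 bits

The distribution closer to uniform has higher entropy.
Answer: A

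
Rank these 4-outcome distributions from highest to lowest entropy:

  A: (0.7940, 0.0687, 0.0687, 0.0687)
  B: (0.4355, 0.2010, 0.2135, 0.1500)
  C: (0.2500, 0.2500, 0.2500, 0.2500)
C > B > A

Key insight: Entropy is maximized by uniform distributions and minimized by concentrated distributions.

- Uniform distributions have maximum entropy log₂(4) = 2.0000 bits
- The more "peaked" or concentrated a distribution, the lower its entropy

Entropies:
  H(A) = 1.0603 bits
  H(B) = 1.8737 bits
  H(C) = 2.0000 bits

Ranking: C > B > A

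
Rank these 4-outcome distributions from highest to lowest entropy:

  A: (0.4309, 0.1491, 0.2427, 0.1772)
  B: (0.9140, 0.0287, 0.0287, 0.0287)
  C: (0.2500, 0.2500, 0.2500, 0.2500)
C > A > B

Key insight: Entropy is maximized by uniform distributions and minimized by concentrated distributions.

- Uniform distributions have maximum entropy log₂(4) = 2.0000 bits
- The more "peaked" or concentrated a distribution, the lower its entropy

Entropies:
  H(A) = 1.8710 bits
  H(B) = 0.5593 bits
  H(C) = 2.0000 bits

Ranking: C > A > B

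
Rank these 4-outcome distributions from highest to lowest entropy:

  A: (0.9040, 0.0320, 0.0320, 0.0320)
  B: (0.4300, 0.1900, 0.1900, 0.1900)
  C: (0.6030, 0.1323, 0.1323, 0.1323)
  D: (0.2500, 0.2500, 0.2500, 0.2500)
D > B > C > A

Key insight: Entropy is maximized by uniform distributions and minimized by concentrated distributions.

Entropies:
  H(A) = 0.6083 bits
  H(B) = 1.8892 bits
  H(C) = 1.5984 bits
  H(D) = 2.0000 bits

Ranking: D > B > C > A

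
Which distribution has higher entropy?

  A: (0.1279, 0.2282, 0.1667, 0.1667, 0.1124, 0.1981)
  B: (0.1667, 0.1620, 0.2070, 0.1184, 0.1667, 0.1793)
B

Both distributions are close to uniform, making this a harder comparison.

H(A) = 2.5447 bits
H(B) = 2.5664 bits

The distribution closer to uniform has higher entropy.
Answer: B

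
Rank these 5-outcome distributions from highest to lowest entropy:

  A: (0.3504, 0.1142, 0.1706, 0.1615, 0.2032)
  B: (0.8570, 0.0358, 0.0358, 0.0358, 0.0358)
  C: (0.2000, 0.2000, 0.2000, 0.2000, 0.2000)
C > A > B

Key insight: Entropy is maximized by uniform distributions and minimized by concentrated distributions.

- Uniform distributions have maximum entropy log₂(5) = 2.3219 bits
- The more "peaked" or concentrated a distribution, the lower its entropy

Entropies:
  H(A) = 2.2149 bits
  H(B) = 0.8780 bits
  H(C) = 2.3219 bits

Ranking: C > A > B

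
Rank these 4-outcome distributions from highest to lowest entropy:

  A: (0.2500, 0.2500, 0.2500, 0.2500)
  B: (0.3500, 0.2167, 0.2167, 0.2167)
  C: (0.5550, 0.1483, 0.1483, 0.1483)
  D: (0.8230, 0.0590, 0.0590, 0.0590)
A > B > C > D

Key insight: Entropy is maximized by uniform distributions and minimized by concentrated distributions.

Entropies:
  H(A) = 2.0000 bits
  H(B) = 1.9643 bits
  H(C) = 1.6966 bits
  H(D) = 0.9540 bits

Ranking: A > B > C > D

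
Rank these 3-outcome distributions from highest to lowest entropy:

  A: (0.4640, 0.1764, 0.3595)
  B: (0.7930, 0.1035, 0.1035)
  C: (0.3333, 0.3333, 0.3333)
C > A > B

Key insight: Entropy is maximized by uniform distributions and minimized by concentrated distributions.

- Uniform distributions have maximum entropy log₂(3) = 1.5850 bits
- The more "peaked" or concentrated a distribution, the lower its entropy

Entropies:
  H(A) = 1.4862 bits
  H(B) = 0.9427 bits
  H(C) = 1.5850 bits

Ranking: C > A > B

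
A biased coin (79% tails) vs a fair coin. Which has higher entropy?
Fair coin

The fair coin is uniform (p=0.5), maximizing binary entropy at 1 bit. The biased coin has H(0.79) ≈ 0.741 bits — its outcome is more predictable, so its entropy is lower.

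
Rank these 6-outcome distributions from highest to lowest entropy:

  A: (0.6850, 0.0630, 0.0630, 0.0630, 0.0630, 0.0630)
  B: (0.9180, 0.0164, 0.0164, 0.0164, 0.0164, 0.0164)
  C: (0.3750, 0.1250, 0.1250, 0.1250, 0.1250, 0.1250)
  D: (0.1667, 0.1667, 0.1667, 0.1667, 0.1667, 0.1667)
D > C > A > B

Key insight: Entropy is maximized by uniform distributions and minimized by concentrated distributions.

Entropies:
  H(A) = 1.6303 bits
  H(B) = 0.5996 bits
  H(C) = 2.4056 bits
  H(D) = 2.5850 bits

Ranking: D > C > A > B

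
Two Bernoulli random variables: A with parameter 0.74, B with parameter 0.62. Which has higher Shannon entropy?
B

For binary distributions, entropy is maximized at p=0.5 and decreases as p moves toward 0 or 1.

H(A) = H(0.74) = 0.8267 bits
H(B) = H(0.62) = 0.9580 bits

Distribution B (p=0.62) is closer to uniform (p=0.5), so it has higher entropy.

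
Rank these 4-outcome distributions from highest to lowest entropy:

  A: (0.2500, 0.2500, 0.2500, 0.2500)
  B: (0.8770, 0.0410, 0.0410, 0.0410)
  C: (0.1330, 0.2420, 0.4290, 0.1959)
A > C > B

Key insight: Entropy is maximized by uniform distributions and minimized by concentrated distributions.

- Uniform distributions have maximum entropy log₂(4) = 2.0000 bits
- The more "peaked" or concentrated a distribution, the lower its entropy

Entropies:
  H(A) = 2.0000 bits
  H(B) = 0.7329 bits
  H(C) = 1.8670 bits

Ranking: A > C > B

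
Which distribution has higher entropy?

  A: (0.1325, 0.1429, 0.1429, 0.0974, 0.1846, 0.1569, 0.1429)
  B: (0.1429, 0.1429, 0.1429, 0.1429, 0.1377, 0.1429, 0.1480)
B

Both distributions are close to uniform, making this a harder comparison.

H(A) = 2.7860 bits
H(B) = 2.8071 bits

The distribution closer to uniform has higher entropy.
Answer: B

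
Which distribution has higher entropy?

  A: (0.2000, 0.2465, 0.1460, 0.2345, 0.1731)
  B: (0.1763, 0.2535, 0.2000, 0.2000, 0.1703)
B

Both distributions are close to uniform, making this a harder comparison.

H(A) = 2.2962 bits
H(B) = 2.3070 bits

The distribution closer to uniform has higher entropy.
Answer: B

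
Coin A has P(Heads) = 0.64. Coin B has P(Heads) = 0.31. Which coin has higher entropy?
A

For binary distributions, entropy is maximized at p=0.5 and decreases as p moves toward 0 or 1.

H(A) = H(0.64) = 0.9427 bits
H(B) = H(0.31) = 0.8932 bits

Distribution A (p=0.64) is closer to uniform (p=0.5), so it has higher entropy.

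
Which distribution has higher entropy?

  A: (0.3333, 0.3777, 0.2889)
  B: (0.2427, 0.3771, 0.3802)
A

Both distributions are close to uniform, making this a harder comparison.

H(A) = 1.5764 bits
H(B) = 1.5568 bits

The distribution closer to uniform has higher entropy.
Answer: A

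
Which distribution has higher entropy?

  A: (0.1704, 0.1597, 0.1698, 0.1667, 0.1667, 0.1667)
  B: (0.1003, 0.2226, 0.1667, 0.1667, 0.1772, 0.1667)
A

Both distributions are close to uniform, making this a harder comparison.

H(A) = 2.5846 bits
H(B) = 2.5500 bits

The distribution closer to uniform has higher entropy.
Answer: A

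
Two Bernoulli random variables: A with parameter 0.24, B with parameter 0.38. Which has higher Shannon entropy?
B

For binary distributions, entropy is maximized at p=0.5 and decreases as p moves toward 0 or 1.

H(A) = H(0.24) = 0.7950 bits
H(B) = H(0.38) = 0.9580 bits

Distribution B (p=0.38) is closer to uniform (p=0.5), so it has higher entropy.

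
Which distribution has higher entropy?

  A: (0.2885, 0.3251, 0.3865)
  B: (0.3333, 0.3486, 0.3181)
B

Both distributions are close to uniform, making this a harder comparison.

H(A) = 1.5744 bits
H(B) = 1.5840 bits

The distribution closer to uniform has higher entropy.
Answer: B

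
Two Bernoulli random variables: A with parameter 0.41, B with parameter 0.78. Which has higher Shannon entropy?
A

For binary distributions, entropy is maximized at p=0.5 and decreases as p moves toward 0 or 1.

H(A) = H(0.41) = 0.9765 bits
H(B) = H(0.78) = 0.7602 bits

Distribution A (p=0.41) is closer to uniform (p=0.5), so it has higher entropy.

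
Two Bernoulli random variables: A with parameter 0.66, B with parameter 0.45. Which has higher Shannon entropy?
B

For binary distributions, entropy is maximized at p=0.5 and decreases as p moves toward 0 or 1.

H(A) = H(0.66) = 0.9248 bits
H(B) = H(0.45) = 0.9928 bits

Distribution B (p=0.45) is closer to uniform (p=0.5), so it has higher entropy.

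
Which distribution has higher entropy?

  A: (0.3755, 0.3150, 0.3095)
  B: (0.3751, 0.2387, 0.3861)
A

Both distributions are close to uniform, making this a harder comparison.

H(A) = 1.5793 bits
H(B) = 1.5541 bits

The distribution closer to uniform has higher entropy.
Answer: A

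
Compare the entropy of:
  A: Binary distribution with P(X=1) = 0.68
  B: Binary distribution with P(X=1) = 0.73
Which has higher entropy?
A

For binary distributions, entropy is maximized at p=0.5 and decreases as p moves toward 0 or 1.

H(A) = H(0.68) = 0.9044 bits
H(B) = H(0.73) = 0.8415 bits

Distribution A (p=0.68) is closer to uniform (p=0.5), so it has higher entropy.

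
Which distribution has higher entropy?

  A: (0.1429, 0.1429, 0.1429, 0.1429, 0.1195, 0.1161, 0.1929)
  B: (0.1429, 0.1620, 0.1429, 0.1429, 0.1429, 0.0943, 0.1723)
A

Both distributions are close to uniform, making this a harder comparison.

H(A) = 2.7892 bits
H(B) = 2.7879 bits

The distribution closer to uniform has higher entropy.
Answer: A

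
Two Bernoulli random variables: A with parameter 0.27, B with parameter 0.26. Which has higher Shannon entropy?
A

For binary distributions, entropy is maximized at p=0.5 and decreases as p moves toward 0 or 1.

H(A) = H(0.27) = 0.8415 bits
H(B) = H(0.26) = 0.8267 bits

Distribution A (p=0.27) is closer to uniform (p=0.5), so it has higher entropy.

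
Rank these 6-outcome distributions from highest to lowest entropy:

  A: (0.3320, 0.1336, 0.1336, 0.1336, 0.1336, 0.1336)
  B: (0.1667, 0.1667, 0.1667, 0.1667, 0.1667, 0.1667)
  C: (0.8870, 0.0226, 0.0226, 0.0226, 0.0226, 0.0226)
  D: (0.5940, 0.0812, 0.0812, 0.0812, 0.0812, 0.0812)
B > A > D > C

Key insight: Entropy is maximized by uniform distributions and minimized by concentrated distributions.

Entropies:
  H(A) = 2.4680 bits
  H(B) = 2.5850 bits
  H(C) = 0.7713 bits
  H(D) = 1.9171 bits

Ranking: B > A > D > C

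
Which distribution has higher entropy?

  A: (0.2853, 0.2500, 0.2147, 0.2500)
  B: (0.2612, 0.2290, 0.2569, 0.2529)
B

Both distributions are close to uniform, making this a harder comparison.

H(A) = 1.9928 bits
H(B) = 1.9982 bits

The distribution closer to uniform has higher entropy.
Answer: B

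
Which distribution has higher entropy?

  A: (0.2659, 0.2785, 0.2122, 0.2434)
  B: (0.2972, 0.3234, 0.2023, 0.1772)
A

Both distributions are close to uniform, making this a harder comparison.

H(A) = 1.9925 bits
H(B) = 1.9557 bits

The distribution closer to uniform has higher entropy.
Answer: A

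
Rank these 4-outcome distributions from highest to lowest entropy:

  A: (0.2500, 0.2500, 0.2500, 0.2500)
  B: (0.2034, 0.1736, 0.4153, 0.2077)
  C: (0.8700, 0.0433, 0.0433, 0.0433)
A > B > C

Key insight: Entropy is maximized by uniform distributions and minimized by concentrated distributions.

- Uniform distributions have maximum entropy log₂(4) = 2.0000 bits
- The more "peaked" or concentrated a distribution, the lower its entropy

Entropies:
  H(A) = 2.0000 bits
  H(B) = 1.9033 bits
  H(C) = 0.7635 bits

Ranking: A > B > C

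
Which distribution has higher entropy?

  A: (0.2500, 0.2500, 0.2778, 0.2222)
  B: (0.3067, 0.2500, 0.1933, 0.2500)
A

Both distributions are close to uniform, making this a harder comparison.

H(A) = 1.9955 bits
H(B) = 1.9813 bits

The distribution closer to uniform has higher entropy.
Answer: A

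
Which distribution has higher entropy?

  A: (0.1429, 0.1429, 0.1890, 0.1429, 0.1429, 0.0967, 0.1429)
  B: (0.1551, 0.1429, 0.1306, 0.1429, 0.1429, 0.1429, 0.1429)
B

Both distributions are close to uniform, making this a harder comparison.

H(A) = 2.7854 bits
H(B) = 2.8058 bits

The distribution closer to uniform has higher entropy.
Answer: B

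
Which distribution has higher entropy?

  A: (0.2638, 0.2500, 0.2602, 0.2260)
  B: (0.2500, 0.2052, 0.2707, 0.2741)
A

Both distributions are close to uniform, making this a harder comparison.

H(A) = 1.9974 bits
H(B) = 1.9910 bits

The distribution closer to uniform has higher entropy.
Answer: A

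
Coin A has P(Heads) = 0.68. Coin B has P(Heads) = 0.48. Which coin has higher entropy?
B

For binary distributions, entropy is maximized at p=0.5 and decreases as p moves toward 0 or 1.

H(A) = H(0.68) = 0.9044 bits
H(B) = H(0.48) = 0.9988 bits

Distribution B (p=0.48) is closer to uniform (p=0.5), so it has higher entropy.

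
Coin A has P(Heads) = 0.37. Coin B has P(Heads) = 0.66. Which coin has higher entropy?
A

For binary distributions, entropy is maximized at p=0.5 and decreases as p moves toward 0 or 1.

H(A) = H(0.37) = 0.9507 bits
H(B) = H(0.66) = 0.9248 bits

Distribution A (p=0.37) is closer to uniform (p=0.5), so it has higher entropy.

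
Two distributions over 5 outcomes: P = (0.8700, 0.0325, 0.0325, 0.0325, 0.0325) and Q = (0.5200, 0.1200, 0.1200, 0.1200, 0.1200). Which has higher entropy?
Q

P is highly concentrated on one outcome (87%), making it nearly deterministic. Q spreads its mass more evenly (max 52%). The more spread-out distribution has higher entropy: H(P) ≈ 0.817 bits, H(Q) ≈ 1.959 bits.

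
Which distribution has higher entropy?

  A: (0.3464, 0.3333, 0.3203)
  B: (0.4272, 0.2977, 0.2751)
A

Both distributions are close to uniform, making this a harder comparison.

H(A) = 1.5842 bits
H(B) = 1.5568 bits

The distribution closer to uniform has higher entropy.
Answer: A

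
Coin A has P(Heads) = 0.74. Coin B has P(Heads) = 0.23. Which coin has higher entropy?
A

For binary distributions, entropy is maximized at p=0.5 and decreases as p moves toward 0 or 1.

H(A) = H(0.74) = 0.8267 bits
H(B) = H(0.23) = 0.7780 bits

Distribution A (p=0.74) is closer to uniform (p=0.5), so it has higher entropy.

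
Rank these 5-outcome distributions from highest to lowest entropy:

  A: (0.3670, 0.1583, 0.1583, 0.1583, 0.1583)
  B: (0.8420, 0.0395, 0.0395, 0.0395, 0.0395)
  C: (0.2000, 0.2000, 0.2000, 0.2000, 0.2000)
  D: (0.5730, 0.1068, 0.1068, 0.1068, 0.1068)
C > A > D > B

Key insight: Entropy is maximized by uniform distributions and minimized by concentrated distributions.

Entropies:
  H(A) = 2.2143 bits
  H(B) = 0.9455 bits
  H(C) = 2.3219 bits
  H(D) = 1.8386 bits

Ranking: C > A > D > B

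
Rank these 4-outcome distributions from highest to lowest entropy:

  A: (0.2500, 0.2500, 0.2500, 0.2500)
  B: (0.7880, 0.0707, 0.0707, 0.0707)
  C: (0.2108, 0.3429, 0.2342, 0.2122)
A > C > B

Key insight: Entropy is maximized by uniform distributions and minimized by concentrated distributions.

- Uniform distributions have maximum entropy log₂(4) = 2.0000 bits
- The more "peaked" or concentrated a distribution, the lower its entropy

Entropies:
  H(A) = 2.0000 bits
  H(B) = 1.0813 bits
  H(C) = 1.9679 bits

Ranking: A > C > B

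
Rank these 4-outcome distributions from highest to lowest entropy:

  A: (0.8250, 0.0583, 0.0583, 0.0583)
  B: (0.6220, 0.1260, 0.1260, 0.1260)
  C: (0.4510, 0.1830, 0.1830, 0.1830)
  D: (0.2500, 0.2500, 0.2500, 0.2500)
D > C > B > A

Key insight: Entropy is maximized by uniform distributions and minimized by concentrated distributions.

Entropies:
  H(A) = 0.9464 bits
  H(B) = 1.5557 bits
  H(C) = 1.8632 bits
  H(D) = 2.0000 bits

Ranking: D > C > B > A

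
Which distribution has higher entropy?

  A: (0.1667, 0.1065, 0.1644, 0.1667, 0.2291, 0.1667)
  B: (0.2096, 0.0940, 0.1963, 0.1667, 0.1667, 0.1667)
A

Both distributions are close to uniform, making this a harder comparison.

H(A) = 2.5518 bits
H(B) = 2.5468 bits

The distribution closer to uniform has higher entropy.
Answer: A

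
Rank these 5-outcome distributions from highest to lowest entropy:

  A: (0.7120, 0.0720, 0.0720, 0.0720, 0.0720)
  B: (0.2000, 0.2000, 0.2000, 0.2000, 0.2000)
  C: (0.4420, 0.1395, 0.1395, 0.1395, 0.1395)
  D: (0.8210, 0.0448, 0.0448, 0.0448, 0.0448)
B > C > A > D

Key insight: Entropy is maximized by uniform distributions and minimized by concentrated distributions.

Entropies:
  H(A) = 1.4421 bits
  H(B) = 2.3219 bits
  H(C) = 2.1063 bits
  H(D) = 1.0359 bits

Ranking: B > C > A > D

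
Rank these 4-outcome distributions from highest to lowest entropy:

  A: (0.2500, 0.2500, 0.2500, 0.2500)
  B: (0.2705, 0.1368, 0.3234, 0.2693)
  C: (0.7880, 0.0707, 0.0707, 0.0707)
A > B > C

Key insight: Entropy is maximized by uniform distributions and minimized by concentrated distributions.

- Uniform distributions have maximum entropy log₂(4) = 2.0000 bits
- The more "peaked" or concentrated a distribution, the lower its entropy

Entropies:
  H(A) = 2.0000 bits
  H(B) = 1.9392 bits
  H(C) = 1.0813 bits

Ranking: A > B > C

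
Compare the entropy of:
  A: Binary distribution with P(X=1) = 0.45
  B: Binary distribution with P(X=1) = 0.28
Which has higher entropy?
A

For binary distributions, entropy is maximized at p=0.5 and decreases as p moves toward 0 or 1.

H(A) = H(0.45) = 0.9928 bits
H(B) = H(0.28) = 0.8555 bits

Distribution A (p=0.45) is closer to uniform (p=0.5), so it has higher entropy.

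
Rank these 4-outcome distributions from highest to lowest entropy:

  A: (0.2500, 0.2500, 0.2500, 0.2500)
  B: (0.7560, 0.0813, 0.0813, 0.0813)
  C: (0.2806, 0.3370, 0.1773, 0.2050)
A > C > B

Key insight: Entropy is maximized by uniform distributions and minimized by concentrated distributions.

- Uniform distributions have maximum entropy log₂(4) = 2.0000 bits
- The more "peaked" or concentrated a distribution, the lower its entropy

Entropies:
  H(A) = 2.0000 bits
  H(B) = 1.1884 bits
  H(C) = 1.9545 bits

Ranking: A > C > B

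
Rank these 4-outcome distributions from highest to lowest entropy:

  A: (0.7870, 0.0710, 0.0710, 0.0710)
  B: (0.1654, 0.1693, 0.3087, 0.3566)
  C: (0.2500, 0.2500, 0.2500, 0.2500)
C > B > A

Key insight: Entropy is maximized by uniform distributions and minimized by concentrated distributions.

- Uniform distributions have maximum entropy log₂(4) = 2.0000 bits
- The more "peaked" or concentrated a distribution, the lower its entropy

Entropies:
  H(A) = 1.0848 bits
  H(B) = 1.9172 bits
  H(C) = 2.0000 bits

Ranking: C > B > A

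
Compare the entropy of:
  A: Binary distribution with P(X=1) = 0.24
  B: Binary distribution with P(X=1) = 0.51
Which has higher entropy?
B

For binary distributions, entropy is maximized at p=0.5 and decreases as p moves toward 0 or 1.

H(A) = H(0.24) = 0.7950 bits
H(B) = H(0.51) = 0.9997 bits

Distribution B (p=0.51) is closer to uniform (p=0.5), so it has higher entropy.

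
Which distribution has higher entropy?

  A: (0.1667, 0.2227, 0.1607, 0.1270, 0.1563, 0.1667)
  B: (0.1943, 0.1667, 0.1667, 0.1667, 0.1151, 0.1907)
B

Both distributions are close to uniform, making this a harder comparison.

H(A) = 2.5646 bits
H(B) = 2.5665 bits

The distribution closer to uniform has higher entropy.
Answer: B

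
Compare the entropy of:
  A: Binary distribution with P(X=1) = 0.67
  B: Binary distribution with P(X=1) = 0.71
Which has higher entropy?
A

For binary distributions, entropy is maximized at p=0.5 and decreases as p moves toward 0 or 1.

H(A) = H(0.67) = 0.9149 bits
H(B) = H(0.71) = 0.8687 bits

Distribution A (p=0.67) is closer to uniform (p=0.5), so it has higher entropy.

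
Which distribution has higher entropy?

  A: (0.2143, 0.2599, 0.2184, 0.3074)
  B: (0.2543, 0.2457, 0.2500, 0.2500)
B

Both distributions are close to uniform, making this a harder comparison.

H(A) = 1.9840 bits
H(B) = 1.9999 bits

The distribution closer to uniform has higher entropy.
Answer: B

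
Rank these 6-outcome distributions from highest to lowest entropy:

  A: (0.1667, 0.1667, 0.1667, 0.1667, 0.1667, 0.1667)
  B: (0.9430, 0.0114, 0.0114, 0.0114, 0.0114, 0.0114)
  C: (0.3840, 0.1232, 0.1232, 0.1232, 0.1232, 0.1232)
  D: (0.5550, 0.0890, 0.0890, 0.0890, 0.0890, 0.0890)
A > C > D > B

Key insight: Entropy is maximized by uniform distributions and minimized by concentrated distributions.

Entropies:
  H(A) = 2.5850 bits
  H(B) = 0.4478 bits
  H(C) = 2.3911 bits
  H(D) = 2.0245 bits

Ranking: A > C > D > B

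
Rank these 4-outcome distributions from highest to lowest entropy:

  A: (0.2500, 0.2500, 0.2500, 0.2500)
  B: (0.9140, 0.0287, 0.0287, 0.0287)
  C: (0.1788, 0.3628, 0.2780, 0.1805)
A > C > B

Key insight: Entropy is maximized by uniform distributions and minimized by concentrated distributions.

- Uniform distributions have maximum entropy log₂(4) = 2.0000 bits
- The more "peaked" or concentrated a distribution, the lower its entropy

Entropies:
  H(A) = 2.0000 bits
  H(B) = 0.5593 bits
  H(C) = 1.9339 bits

Ranking: A > C > B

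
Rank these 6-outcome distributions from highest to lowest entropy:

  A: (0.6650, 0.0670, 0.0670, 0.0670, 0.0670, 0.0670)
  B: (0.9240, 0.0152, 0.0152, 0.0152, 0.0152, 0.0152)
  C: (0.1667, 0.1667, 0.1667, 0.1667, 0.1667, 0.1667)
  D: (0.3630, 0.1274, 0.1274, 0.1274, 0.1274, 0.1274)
C > D > A > B

Key insight: Entropy is maximized by uniform distributions and minimized by concentrated distributions.

Entropies:
  H(A) = 1.6978 bits
  H(B) = 0.5644 bits
  H(C) = 2.5850 bits
  H(D) = 2.4242 bits

Ranking: C > D > A > B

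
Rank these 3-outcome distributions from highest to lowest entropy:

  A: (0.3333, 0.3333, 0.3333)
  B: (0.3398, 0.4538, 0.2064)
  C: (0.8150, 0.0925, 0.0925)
A > B > C

Key insight: Entropy is maximized by uniform distributions and minimized by concentrated distributions.

- Uniform distributions have maximum entropy log₂(3) = 1.5850 bits
- The more "peaked" or concentrated a distribution, the lower its entropy

Entropies:
  H(A) = 1.5850 bits
  H(B) = 1.5163 bits
  H(C) = 0.8759 bits

Ranking: A > B > C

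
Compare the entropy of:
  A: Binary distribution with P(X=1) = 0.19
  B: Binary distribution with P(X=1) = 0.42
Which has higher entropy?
B

For binary distributions, entropy is maximized at p=0.5 and decreases as p moves toward 0 or 1.

H(A) = H(0.19) = 0.7015 bits
H(B) = H(0.42) = 0.9815 bits

Distribution B (p=0.42) is closer to uniform (p=0.5), so it has higher entropy.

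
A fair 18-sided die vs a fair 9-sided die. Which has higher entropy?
18-sided die

Both are uniform distributions; for uniform over n outcomes, H = log₂(n). H(18-sided) = log₂(18) = 4.170 bits and H(9-sided) = log₂(9) = 3.170 bits. More outcomes in a uniform distribution means higher entropy.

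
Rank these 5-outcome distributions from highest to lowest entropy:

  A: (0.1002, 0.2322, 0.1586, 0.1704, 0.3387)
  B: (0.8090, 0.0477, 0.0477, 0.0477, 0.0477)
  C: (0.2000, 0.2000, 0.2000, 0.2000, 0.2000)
C > A > B

Key insight: Entropy is maximized by uniform distributions and minimized by concentrated distributions.

- Uniform distributions have maximum entropy log₂(5) = 2.3219 bits
- The more "peaked" or concentrated a distribution, the lower its entropy

Entropies:
  H(A) = 2.2070 bits
  H(B) = 1.0856 bits
  H(C) = 2.3219 bits

Ranking: C > A > B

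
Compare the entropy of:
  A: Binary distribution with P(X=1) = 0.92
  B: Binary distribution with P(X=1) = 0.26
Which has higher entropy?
B

For binary distributions, entropy is maximized at p=0.5 and decreases as p moves toward 0 or 1.

H(A) = H(0.92) = 0.4022 bits
H(B) = H(0.26) = 0.8267 bits

Distribution B (p=0.26) is closer to uniform (p=0.5), so it has higher entropy.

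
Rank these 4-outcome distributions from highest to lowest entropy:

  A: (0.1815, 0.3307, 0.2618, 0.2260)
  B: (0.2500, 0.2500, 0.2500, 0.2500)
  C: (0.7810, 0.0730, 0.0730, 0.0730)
B > A > C

Key insight: Entropy is maximized by uniform distributions and minimized by concentrated distributions.

- Uniform distributions have maximum entropy log₂(4) = 2.0000 bits
- The more "peaked" or concentrated a distribution, the lower its entropy

Entropies:
  H(A) = 1.9659 bits
  H(B) = 2.0000 bits
  H(C) = 1.1054 bits

Ranking: B > A > C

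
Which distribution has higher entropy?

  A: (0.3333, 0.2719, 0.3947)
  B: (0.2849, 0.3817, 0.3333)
B

Both distributions are close to uniform, making this a harder comparison.

H(A) = 1.5685 bits
H(B) = 1.5748 bits

The distribution closer to uniform has higher entropy.
Answer: B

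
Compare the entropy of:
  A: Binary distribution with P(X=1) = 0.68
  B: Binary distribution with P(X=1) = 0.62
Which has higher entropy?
B

For binary distributions, entropy is maximized at p=0.5 and decreases as p moves toward 0 or 1.

H(A) = H(0.68) = 0.9044 bits
H(B) = H(0.62) = 0.9580 bits

Distribution B (p=0.62) is closer to uniform (p=0.5), so it has higher entropy.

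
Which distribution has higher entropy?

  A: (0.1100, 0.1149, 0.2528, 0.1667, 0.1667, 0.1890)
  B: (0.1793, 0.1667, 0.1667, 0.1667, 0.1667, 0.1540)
B

Both distributions are close to uniform, making this a harder comparison.

H(A) = 2.5263 bits
H(B) = 2.5836 bits

The distribution closer to uniform has higher entropy.
Answer: B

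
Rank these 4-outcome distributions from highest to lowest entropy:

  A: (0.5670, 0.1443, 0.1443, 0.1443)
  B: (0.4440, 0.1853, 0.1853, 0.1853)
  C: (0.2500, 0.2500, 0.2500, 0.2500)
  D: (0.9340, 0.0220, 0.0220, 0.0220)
C > B > A > D

Key insight: Entropy is maximized by uniform distributions and minimized by concentrated distributions.

Entropies:
  H(A) = 1.6733 bits
  H(B) = 1.8722 bits
  H(C) = 2.0000 bits
  H(D) = 0.4554 bits

Ranking: C > B > A > D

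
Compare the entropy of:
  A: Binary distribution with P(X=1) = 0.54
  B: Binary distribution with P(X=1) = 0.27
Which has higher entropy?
A

For binary distributions, entropy is maximized at p=0.5 and decreases as p moves toward 0 or 1.

H(A) = H(0.54) = 0.9954 bits
H(B) = H(0.27) = 0.8415 bits

Distribution A (p=0.54) is closer to uniform (p=0.5), so it has higher entropy.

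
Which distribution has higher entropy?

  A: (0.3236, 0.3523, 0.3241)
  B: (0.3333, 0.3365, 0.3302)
B

Both distributions are close to uniform, making this a harder comparison.

H(A) = 1.5838 bits
H(B) = 1.5849 bits

The distribution closer to uniform has higher entropy.
Answer: B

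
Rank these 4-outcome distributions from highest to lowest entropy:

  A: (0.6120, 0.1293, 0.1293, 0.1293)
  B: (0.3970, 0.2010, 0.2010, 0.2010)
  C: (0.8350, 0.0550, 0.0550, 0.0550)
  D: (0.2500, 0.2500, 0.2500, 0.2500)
D > B > A > C

Key insight: Entropy is maximized by uniform distributions and minimized by concentrated distributions.

Entropies:
  H(A) = 1.5785 bits
  H(B) = 1.9249 bits
  H(C) = 0.9077 bits
  H(D) = 2.0000 bits

Ranking: D > B > A > C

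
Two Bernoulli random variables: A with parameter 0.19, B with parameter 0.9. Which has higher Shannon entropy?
A

For binary distributions, entropy is maximized at p=0.5 and decreases as p moves toward 0 or 1.

H(A) = H(0.19) = 0.7015 bits
H(B) = H(0.9) = 0.4690 bits

Distribution A (p=0.19) is closer to uniform (p=0.5), so it has higher entropy.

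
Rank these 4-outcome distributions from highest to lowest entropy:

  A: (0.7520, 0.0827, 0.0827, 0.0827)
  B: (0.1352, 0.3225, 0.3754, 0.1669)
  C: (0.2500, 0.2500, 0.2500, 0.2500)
C > B > A

Key insight: Entropy is maximized by uniform distributions and minimized by concentrated distributions.

- Uniform distributions have maximum entropy log₂(4) = 2.0000 bits
- The more "peaked" or concentrated a distribution, the lower its entropy

Entropies:
  H(A) = 1.2012 bits
  H(B) = 1.8786 bits
  H(C) = 2.0000 bits

Ranking: C > B > A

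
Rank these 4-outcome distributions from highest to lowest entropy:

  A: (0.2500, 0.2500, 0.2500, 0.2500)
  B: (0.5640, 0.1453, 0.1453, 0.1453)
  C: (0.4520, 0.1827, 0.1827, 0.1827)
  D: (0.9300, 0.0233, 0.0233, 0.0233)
A > C > B > D

Key insight: Entropy is maximized by uniform distributions and minimized by concentrated distributions.

Entropies:
  H(A) = 2.0000 bits
  H(B) = 1.6792 bits
  H(C) = 1.8619 bits
  H(D) = 0.4769 bits

Ranking: A > C > B > D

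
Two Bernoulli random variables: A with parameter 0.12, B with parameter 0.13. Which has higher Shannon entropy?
B

For binary distributions, entropy is maximized at p=0.5 and decreases as p moves toward 0 or 1.

H(A) = H(0.12) = 0.5294 bits
H(B) = H(0.13) = 0.5574 bits

Distribution B (p=0.13) is closer to uniform (p=0.5), so it has higher entropy.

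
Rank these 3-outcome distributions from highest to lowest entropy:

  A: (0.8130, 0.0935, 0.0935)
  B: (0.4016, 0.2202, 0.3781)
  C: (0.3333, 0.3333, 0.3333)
C > B > A

Key insight: Entropy is maximized by uniform distributions and minimized by concentrated distributions.

- Uniform distributions have maximum entropy log₂(3) = 1.5850 bits
- The more "peaked" or concentrated a distribution, the lower its entropy

Entropies:
  H(A) = 0.8822 bits
  H(B) = 1.5399 bits
  H(C) = 1.5850 bits

Ranking: C > B > A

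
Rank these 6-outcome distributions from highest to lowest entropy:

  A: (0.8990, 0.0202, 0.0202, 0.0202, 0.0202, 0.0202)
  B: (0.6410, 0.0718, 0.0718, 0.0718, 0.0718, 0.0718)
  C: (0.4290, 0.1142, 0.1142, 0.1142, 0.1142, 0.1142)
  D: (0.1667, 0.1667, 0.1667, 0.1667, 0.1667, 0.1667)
D > C > B > A

Key insight: Entropy is maximized by uniform distributions and minimized by concentrated distributions.

Entropies:
  H(A) = 0.7067 bits
  H(B) = 1.7754 bits
  H(C) = 2.3112 bits
  H(D) = 2.5850 bits

Ranking: D > C > B > A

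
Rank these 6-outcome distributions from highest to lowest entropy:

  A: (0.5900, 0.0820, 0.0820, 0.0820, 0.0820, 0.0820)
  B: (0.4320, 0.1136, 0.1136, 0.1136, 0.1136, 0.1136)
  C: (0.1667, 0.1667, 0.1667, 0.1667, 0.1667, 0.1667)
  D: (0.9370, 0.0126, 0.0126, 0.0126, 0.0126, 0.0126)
C > B > A > D

Key insight: Entropy is maximized by uniform distributions and minimized by concentrated distributions.

Entropies:
  H(A) = 1.9285 bits
  H(B) = 2.3055 bits
  H(C) = 2.5850 bits
  H(D) = 0.4855 bits

Ranking: C > B > A > D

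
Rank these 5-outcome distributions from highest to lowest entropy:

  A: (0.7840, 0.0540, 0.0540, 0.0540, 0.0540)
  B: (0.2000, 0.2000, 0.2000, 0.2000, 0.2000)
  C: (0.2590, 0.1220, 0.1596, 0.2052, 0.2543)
B > C > A

Key insight: Entropy is maximized by uniform distributions and minimized by concentrated distributions.

- Uniform distributions have maximum entropy log₂(5) = 2.3219 bits
- The more "peaked" or concentrated a distribution, the lower its entropy

Entropies:
  H(A) = 1.1848 bits
  H(B) = 2.3219 bits
  H(C) = 2.2687 bits

Ranking: B > C > A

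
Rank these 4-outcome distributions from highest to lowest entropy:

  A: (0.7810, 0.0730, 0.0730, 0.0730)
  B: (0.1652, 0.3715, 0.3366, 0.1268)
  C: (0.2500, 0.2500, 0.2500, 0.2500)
C > B > A

Key insight: Entropy is maximized by uniform distributions and minimized by concentrated distributions.

- Uniform distributions have maximum entropy log₂(4) = 2.0000 bits
- The more "peaked" or concentrated a distribution, the lower its entropy

Entropies:
  H(A) = 1.1054 bits
  H(B) = 1.8664 bits
  H(C) = 2.0000 bits

Ranking: C > B > A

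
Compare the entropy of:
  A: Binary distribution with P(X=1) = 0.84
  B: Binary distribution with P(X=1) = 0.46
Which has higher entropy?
B

For binary distributions, entropy is maximized at p=0.5 and decreases as p moves toward 0 or 1.

H(A) = H(0.84) = 0.6343 bits
H(B) = H(0.46) = 0.9954 bits

Distribution B (p=0.46) is closer to uniform (p=0.5), so it has higher entropy.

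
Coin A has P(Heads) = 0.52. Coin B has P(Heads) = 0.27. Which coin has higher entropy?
A

For binary distributions, entropy is maximized at p=0.5 and decreases as p moves toward 0 or 1.

H(A) = H(0.52) = 0.9988 bits
H(B) = H(0.27) = 0.8415 bits

Distribution A (p=0.52) is closer to uniform (p=0.5), so it has higher entropy.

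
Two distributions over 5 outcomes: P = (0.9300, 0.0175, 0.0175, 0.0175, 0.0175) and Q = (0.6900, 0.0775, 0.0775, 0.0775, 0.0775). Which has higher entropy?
Q

P is highly concentrated on one outcome (93%), making it nearly deterministic. Q spreads its mass more evenly (max 69%). The more spread-out distribution has higher entropy: H(P) ≈ 0.506 bits, H(Q) ≈ 1.513 bits.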